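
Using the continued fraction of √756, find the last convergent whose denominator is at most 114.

√756 = [27; 2, 54, …] (period length 2).
Convergents:
  p_0/q_0 = 27/1
  p_1/q_1 = 55/2
  p_2/q_2 = 2997/109
  p_3/q_3 = 6049/220
q_2 = 109 ≤ 114 < 220 = q_3, so the answer is 2997/109.

2997/109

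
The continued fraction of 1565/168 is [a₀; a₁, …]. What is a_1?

3

1565 = 9·168 + 53   →  a_0 = 9
168 = 3·53 + 9   →  a_1 = 3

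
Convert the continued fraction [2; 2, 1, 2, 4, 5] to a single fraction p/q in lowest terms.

434/183

Fold from the inside: start with 5/1.
  4 + 1/5 = 21/5
  2 + 5/21 = 47/21
  1 + 21/47 = 68/47
  2 + 47/68 = 183/68
  2 + 68/183 = 434/183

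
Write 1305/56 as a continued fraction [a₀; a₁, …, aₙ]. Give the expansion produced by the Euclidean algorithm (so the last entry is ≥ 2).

1305 = 23·56 + 17
56 = 3·17 + 5
17 = 3·5 + 2
5 = 2·2 + 1
2 = 2·1 + 0  (stop)
So 1305/56 = [23; 3, 3, 2, 2].

[23; 3, 3, 2, 2]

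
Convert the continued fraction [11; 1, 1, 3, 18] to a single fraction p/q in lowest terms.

1481/128

Using pₖ = aₖpₖ₋₁ + pₖ₋₂ and qₖ = aₖqₖ₋₁ + qₖ₋₂:
  k=0: a=11, p=11, q=1
  k=1: a=1, p=12, q=1
  k=2: a=1, p=23, q=2
  k=3: a=3, p=81, q=7
  k=4: a=18, p=1481, q=128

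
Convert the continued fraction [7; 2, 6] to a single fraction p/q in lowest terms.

97/13

Fold from the inside: start with 6/1.
  2 + 1/6 = 13/6
  7 + 6/13 = 97/13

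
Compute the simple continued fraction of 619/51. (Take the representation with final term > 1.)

[12; 7, 3, 2]

619 = 12·51 + 7
51 = 7·7 + 2
7 = 3·2 + 1
2 = 2·1 + 0  (stop)
So 619/51 = [12; 7, 3, 2].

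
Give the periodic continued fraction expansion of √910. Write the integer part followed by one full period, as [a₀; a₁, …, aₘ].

[30; 6, 60]

a₀ = ⌊√910⌋ = 30.
With m₀=0, d₀=1 and mₖ₊₁ = dₖaₖ − mₖ, dₖ₊₁ = (n − mₖ₊₁²)/dₖ, aₖ₊₁ = ⌊(a₀+mₖ₊₁)/dₖ₊₁⌋:
  k=1: m=30, d=10, a=6
  k=2: m=30, d=1, a=60
d=1 and a=2a₀=60 at k=2, so the next step gives (m, d) = (30, 10) again — its k=1 value — and the period has length 2.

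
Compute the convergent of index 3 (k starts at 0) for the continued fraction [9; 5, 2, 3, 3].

Using pₖ = aₖpₖ₋₁ + pₖ₋₂, qₖ = aₖqₖ₋₁ + qₖ₋₂ (with p₋₁=1, p₋₂=0, q₋₁=0, q₋₂=1):
  k=0: a=9, p=9, q=1
  k=1: a=5, p=46, q=5
  k=2: a=2, p=101, q=11
  k=3: a=3, p=349, q=38

349/38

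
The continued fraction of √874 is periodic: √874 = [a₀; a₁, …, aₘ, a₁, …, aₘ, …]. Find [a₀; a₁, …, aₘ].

[29; 1, 1, 3, 2, 3, 1, 1, 58]

a₀ = ⌊√874⌋ = 29.
With m₀=0, d₀=1 and mₖ₊₁ = dₖaₖ − mₖ, dₖ₊₁ = (n − mₖ₊₁²)/dₖ, aₖ₊₁ = ⌊(a₀+mₖ₊₁)/dₖ₊₁⌋:
  k=1: m=29, d=33, a=1
  k=2: m=4, d=26, a=1
  k=3: m=22, d=15, a=3
  k=4: m=23, d=23, a=2
  k=5: m=23, d=15, a=3
  k=6: m=22, d=26, a=1
  k=7: m=4, d=33, a=1
  k=8: m=29, d=1, a=58
d=1 and a=2a₀=58 at k=8, so the next step gives (m, d) = (29, 33) again — its k=1 value — and the period has length 8.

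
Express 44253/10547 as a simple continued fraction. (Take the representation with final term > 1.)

44253 = 4×10547 + 2065
10547 = 5×2065 + 222
2065 = 9×222 + 67
222 = 3×67 + 21
67 = 3×21 + 4
21 = 5×4 + 1
4 = 4×1 + 0  (stop)
So 44253/10547 = [4; 5, 9, 3, 3, 5, 4].

[4; 5, 9, 3, 3, 5, 4]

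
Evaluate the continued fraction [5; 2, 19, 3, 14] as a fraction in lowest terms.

Fold from the inside: start with 14/1.
  3 + 1/14 = 43/14
  19 + 14/43 = 831/43
  2 + 43/831 = 1705/831
  5 + 831/1705 = 9356/1705

9356/1705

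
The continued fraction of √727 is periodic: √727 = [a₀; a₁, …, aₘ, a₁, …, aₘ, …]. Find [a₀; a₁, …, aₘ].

a₀ = ⌊√727⌋ = 26.
With m₀=0, d₀=1 and mₖ₊₁ = dₖaₖ − mₖ, dₖ₊₁ = (n − mₖ₊₁²)/dₖ, aₖ₊₁ = ⌊(a₀+mₖ₊₁)/dₖ₊₁⌋:
  k=1: m=26, d=51, a=1
  k=2: m=25, d=2, a=25
  k=3: m=25, d=51, a=1
  k=4: m=26, d=1, a=52
d=1 and a=2a₀=52 at k=4, so the next step gives (m, d) = (26, 51) again — its k=1 value — and the period has length 4.

[26; 1, 25, 1, 52]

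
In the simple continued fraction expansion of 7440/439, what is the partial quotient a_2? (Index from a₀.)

18

7440 = 16·439 + 416   →  a_0 = 16
439 = 1·416 + 23   →  a_1 = 1
416 = 18·23 + 2   →  a_2 = 18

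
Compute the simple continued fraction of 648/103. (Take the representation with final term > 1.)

648 = 6·103 + 30
103 = 3·30 + 13
30 = 2·13 + 4
13 = 3·4 + 1
4 = 4·1 + 0  (stop)
So 648/103 = [6; 3, 2, 3, 4].

[6; 3, 2, 3, 4]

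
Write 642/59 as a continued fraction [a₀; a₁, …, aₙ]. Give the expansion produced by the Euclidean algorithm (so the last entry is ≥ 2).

[10; 1, 7, 2, 3]

642 = 10×59 + 52
59 = 1×52 + 7
52 = 7×7 + 3
7 = 2×3 + 1
3 = 3×1 + 0  (stop)
So 642/59 = [10; 1, 7, 2, 3].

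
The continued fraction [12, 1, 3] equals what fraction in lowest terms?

51/4

Fold from the inside: start with 3/1.
  1 + 1/3 = 4/3
  12 + 3/4 = 51/4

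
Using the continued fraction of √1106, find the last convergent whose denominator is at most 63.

√1106 = [33; 3, 1, 8, 1, 3, 66, …] (period length 6).
Convergents:
  p_0/q_0 = 33/1
  p_1/q_1 = 100/3
  p_2/q_2 = 133/4
  p_3/q_3 = 1164/35
  p_4/q_4 = 1297/39
  p_5/q_5 = 5055/152
q_4 = 39 ≤ 63 < 152 = q_5, so the answer is 1297/39.

1297/39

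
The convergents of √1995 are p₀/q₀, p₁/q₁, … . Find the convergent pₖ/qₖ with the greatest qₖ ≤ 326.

√1995 = [44; 1, 1, 1, 88, …] (period length 4).
Convergents:
  p_0/q_0 = 44/1
  p_1/q_1 = 45/1
  p_2/q_2 = 89/2
  p_3/q_3 = 134/3
  p_4/q_4 = 11881/266
  p_5/q_5 = 12015/269
  p_6/q_6 = 23896/535
q_5 = 269 ≤ 326 < 535 = q_6, so the answer is 12015/269.

12015/269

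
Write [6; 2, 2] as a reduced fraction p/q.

Using pₖ = aₖpₖ₋₁ + pₖ₋₂ and qₖ = aₖqₖ₋₁ + qₖ₋₂:
  k=0: a=6, p=6, q=1
  k=1: a=2, p=13, q=2
  k=2: a=2, p=32, q=5

32/5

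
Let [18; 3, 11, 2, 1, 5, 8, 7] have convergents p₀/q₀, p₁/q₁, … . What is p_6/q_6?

89292/4873

Using pₖ = aₖpₖ₋₁ + pₖ₋₂, qₖ = aₖqₖ₋₁ + qₖ₋₂ (with p₋₁=1, p₋₂=0, q₋₁=0, q₋₂=1):
  k=0: a=18, p=18, q=1
  k=1: a=3, p=55, q=3
  k=2: a=11, p=623, q=34
  k=3: a=2, p=1301, q=71
  k=4: a=1, p=1924, q=105
  k=5: a=5, p=10921, q=596
  k=6: a=8, p=89292, q=4873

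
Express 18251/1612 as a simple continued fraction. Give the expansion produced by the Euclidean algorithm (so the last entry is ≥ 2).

[11; 3, 9, 2, 3, 2, 3]

18251 = 11*1612 + 519
1612 = 3*519 + 55
519 = 9*55 + 24
55 = 2*24 + 7
24 = 3*7 + 3
7 = 2*3 + 1
3 = 3*1 + 0  (stop)
So 18251/1612 = [11; 3, 9, 2, 3, 2, 3].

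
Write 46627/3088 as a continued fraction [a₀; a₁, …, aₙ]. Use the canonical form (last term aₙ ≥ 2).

46627 = 15·3088 + 307
3088 = 10·307 + 18
307 = 17·18 + 1
18 = 18·1 + 0  (stop)
So 46627/3088 = [15; 10, 17, 18].

[15; 10, 17, 18]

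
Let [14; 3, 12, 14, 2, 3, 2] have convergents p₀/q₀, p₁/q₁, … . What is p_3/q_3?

Using pₖ = aₖpₖ₋₁ + pₖ₋₂, qₖ = aₖqₖ₋₁ + qₖ₋₂ (with p₋₁=1, p₋₂=0, q₋₁=0, q₋₂=1):
  k=0: a=14, p=14, q=1
  k=1: a=3, p=43, q=3
  k=2: a=12, p=530, q=37
  k=3: a=14, p=7463, q=521

7463/521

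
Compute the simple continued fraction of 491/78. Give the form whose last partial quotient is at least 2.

[6; 3, 2, 1, 1, 4]

491 = 6*78 + 23
78 = 3*23 + 9
23 = 2*9 + 5
9 = 1*5 + 4
5 = 1*4 + 1
4 = 4*1 + 0  (stop)
So 491/78 = [6; 3, 2, 1, 1, 4].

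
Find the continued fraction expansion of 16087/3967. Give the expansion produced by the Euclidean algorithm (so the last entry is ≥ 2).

16087 = 4×3967 + 219
3967 = 18×219 + 25
219 = 8×25 + 19
25 = 1×19 + 6
19 = 3×6 + 1
6 = 6×1 + 0  (stop)
So 16087/3967 = [4; 18, 8, 1, 3, 6].

[4; 18, 8, 1, 3, 6]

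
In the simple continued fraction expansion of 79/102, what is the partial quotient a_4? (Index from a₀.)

3

79 = 0·102 + 79   →  a_0 = 0
102 = 1·79 + 23   →  a_1 = 1
79 = 3·23 + 10   →  a_2 = 3
23 = 2·10 + 3   →  a_3 = 2
10 = 3·3 + 1   →  a_4 = 3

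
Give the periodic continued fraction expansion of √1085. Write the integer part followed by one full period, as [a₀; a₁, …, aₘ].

a₀ = ⌊√1085⌋ = 32.
With m₀=0, d₀=1 and mₖ₊₁ = dₖaₖ − mₖ, dₖ₊₁ = (n − mₖ₊₁²)/dₖ, aₖ₊₁ = ⌊(a₀+mₖ₊₁)/dₖ₊₁⌋:
  k=1: m=32, d=61, a=1
  k=2: m=29, d=4, a=15
  k=3: m=31, d=31, a=2
  k=4: m=31, d=4, a=15
  k=5: m=29, d=61, a=1
  k=6: m=32, d=1, a=64
d=1 and a=2a₀=64 at k=6, so the next step gives (m, d) = (32, 61) again — its k=1 value — and the period has length 6.

[32; 1, 15, 2, 15, 1, 64]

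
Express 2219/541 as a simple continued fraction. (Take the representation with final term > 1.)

[4; 9, 1, 5, 9]

2219 = 4·541 + 55
541 = 9·55 + 46
55 = 1·46 + 9
46 = 5·9 + 1
9 = 9·1 + 0  (stop)
So 2219/541 = [4; 9, 1, 5, 9].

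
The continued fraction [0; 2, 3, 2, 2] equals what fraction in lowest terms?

Using pₖ = aₖpₖ₋₁ + pₖ₋₂ and qₖ = aₖqₖ₋₁ + qₖ₋₂:
  k=0: a=0, p=0, q=1
  k=1: a=2, p=1, q=2
  k=2: a=3, p=3, q=7
  k=3: a=2, p=7, q=16
  k=4: a=2, p=17, q=39

17/39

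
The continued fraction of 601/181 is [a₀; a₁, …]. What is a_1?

3

601 = 3·181 + 58   →  a_0 = 3
181 = 3·58 + 7   →  a_1 = 3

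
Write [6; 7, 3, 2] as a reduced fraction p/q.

313/51

Fold from the inside: start with 2/1.
  3 + 1/2 = 7/2
  7 + 2/7 = 51/7
  6 + 7/51 = 313/51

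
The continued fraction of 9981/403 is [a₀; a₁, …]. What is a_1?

1

9981 = 24·403 + 309   →  a_0 = 24
403 = 1·309 + 94   →  a_1 = 1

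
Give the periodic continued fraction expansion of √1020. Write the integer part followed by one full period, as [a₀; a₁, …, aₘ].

a₀ = ⌊√1020⌋ = 31.
With m₀=0, d₀=1 and mₖ₊₁ = dₖaₖ − mₖ, dₖ₊₁ = (n − mₖ₊₁²)/dₖ, aₖ₊₁ = ⌊(a₀+mₖ₊₁)/dₖ₊₁⌋:
  k=1: m=31, d=59, a=1
  k=2: m=28, d=4, a=14
  k=3: m=28, d=59, a=1
  k=4: m=31, d=1, a=62
d=1 and a=2a₀=62 at k=4, so the next step gives (m, d) = (31, 59) again — its k=1 value — and the period has length 4.

[31; 1, 14, 1, 62]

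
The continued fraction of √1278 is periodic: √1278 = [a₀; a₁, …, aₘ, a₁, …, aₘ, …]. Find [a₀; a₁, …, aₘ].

[35; 1, 2, 1, 70]

a₀ = ⌊√1278⌋ = 35.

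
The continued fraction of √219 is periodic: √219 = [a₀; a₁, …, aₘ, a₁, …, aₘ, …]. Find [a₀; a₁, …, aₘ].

a₀ = ⌊√219⌋ = 14.

[14; 1, 3, 1, 28]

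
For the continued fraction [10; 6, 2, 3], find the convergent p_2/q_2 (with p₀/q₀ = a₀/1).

Using pₖ = aₖpₖ₋₁ + pₖ₋₂, qₖ = aₖqₖ₋₁ + qₖ₋₂ (with p₋₁=1, p₋₂=0, q₋₁=0, q₋₂=1):
  k=0: a=10, p=10, q=1
  k=1: a=6, p=61, q=6
  k=2: a=2, p=132, q=13

132/13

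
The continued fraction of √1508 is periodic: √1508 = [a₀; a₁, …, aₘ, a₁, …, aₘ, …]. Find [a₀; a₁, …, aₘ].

a₀ = ⌊√1508⌋ = 38.
With m₀=0, d₀=1 and mₖ₊₁ = dₖaₖ − mₖ, dₖ₊₁ = (n − mₖ₊₁²)/dₖ, aₖ₊₁ = ⌊(a₀+mₖ₊₁)/dₖ₊₁⌋:
  k=1: m=38, d=64, a=1
  k=2: m=26, d=13, a=4
  k=3: m=26, d=64, a=1
  k=4: m=38, d=1, a=76
d=1 and a=2a₀=76 at k=4, so the next step gives (m, d) = (38, 64) again — its k=1 value — and the period has length 4.

[38; 1, 4, 1, 76]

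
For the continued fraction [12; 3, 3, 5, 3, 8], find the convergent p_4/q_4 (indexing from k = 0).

Using pₖ = aₖpₖ₋₁ + pₖ₋₂, qₖ = aₖqₖ₋₁ + qₖ₋₂ (with p₋₁=1, p₋₂=0, q₋₁=0, q₋₂=1):
  k=0: a=12, p=12, q=1
  k=1: a=3, p=37, q=3
  k=2: a=3, p=123, q=10
  k=3: a=5, p=652, q=53
  k=4: a=3, p=2079, q=169

2079/169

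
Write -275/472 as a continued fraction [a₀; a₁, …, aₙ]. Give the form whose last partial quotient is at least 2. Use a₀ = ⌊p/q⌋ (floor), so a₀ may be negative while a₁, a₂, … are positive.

-275 = -1*472 + 197
472 = 2*197 + 78
197 = 2*78 + 41
78 = 1*41 + 37
41 = 1*37 + 4
37 = 9*4 + 1
4 = 4*1 + 0  (stop)
So -275/472 = [-1; 2, 2, 1, 1, 9, 4].

[-1; 2, 2, 1, 1, 9, 4]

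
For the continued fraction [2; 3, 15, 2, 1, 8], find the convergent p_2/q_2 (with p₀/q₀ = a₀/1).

107/46

Using pₖ = aₖpₖ₋₁ + pₖ₋₂, qₖ = aₖqₖ₋₁ + qₖ₋₂ (with p₋₁=1, p₋₂=0, q₋₁=0, q₋₂=1):
  k=0: a=2, p=2, q=1
  k=1: a=3, p=7, q=3
  k=2: a=15, p=107, q=46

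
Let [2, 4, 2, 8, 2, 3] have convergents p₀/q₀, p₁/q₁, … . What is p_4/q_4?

358/161

Using pₖ = aₖpₖ₋₁ + pₖ₋₂, qₖ = aₖqₖ₋₁ + qₖ₋₂ (with p₋₁=1, p₋₂=0, q₋₁=0, q₋₂=1):
  k=0: a=2, p=2, q=1
  k=1: a=4, p=9, q=4
  k=2: a=2, p=20, q=9
  k=3: a=8, p=169, q=76
  k=4: a=2, p=358, q=161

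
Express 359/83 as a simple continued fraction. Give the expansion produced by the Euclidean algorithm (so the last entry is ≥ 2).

[4; 3, 13, 2]

359 = 4×83 + 27
83 = 3×27 + 2
27 = 13×2 + 1
2 = 2×1 + 0  (stop)
So 359/83 = [4; 3, 13, 2].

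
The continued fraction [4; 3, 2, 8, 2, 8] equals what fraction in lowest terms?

Using pₖ = aₖpₖ₋₁ + pₖ₋₂ and qₖ = aₖqₖ₋₁ + qₖ₋₂:
  k=0: a=4, p=4, q=1
  k=1: a=3, p=13, q=3
  k=2: a=2, p=30, q=7
  k=3: a=8, p=253, q=59
  k=4: a=2, p=536, q=125
  k=5: a=8, p=4541, q=1059

4541/1059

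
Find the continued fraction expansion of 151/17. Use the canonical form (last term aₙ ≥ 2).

151 = 8·17 + 15
17 = 1·15 + 2
15 = 7·2 + 1
2 = 2·1 + 0  (stop)
So 151/17 = [8; 1, 7, 2].

[8; 1, 7, 2]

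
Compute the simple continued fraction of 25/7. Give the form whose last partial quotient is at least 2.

[3; 1, 1, 3]

25 = 3*7 + 4
7 = 1*4 + 3
4 = 1*3 + 1
3 = 3*1 + 0  (stop)
So 25/7 = [3; 1, 1, 3].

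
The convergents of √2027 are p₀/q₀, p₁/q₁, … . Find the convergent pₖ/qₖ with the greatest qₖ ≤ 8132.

182385/4051

√2027 = [45; 45, 90, …] (period length 2).
Convergents:
  p_0/q_0 = 45/1
  p_1/q_1 = 2026/45
  p_2/q_2 = 182385/4051
  p_3/q_3 = 8209351/182340
q_2 = 4051 ≤ 8132 < 182340 = q_3, so the answer is 182385/4051.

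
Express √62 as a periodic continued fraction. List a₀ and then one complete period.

[7; 1, 6, 1, 14]

a₀ = ⌊√62⌋ = 7.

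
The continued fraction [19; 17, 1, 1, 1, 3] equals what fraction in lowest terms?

3697/194

Fold from the inside: start with 3/1.
  1 + 1/3 = 4/3
  1 + 3/4 = 7/4
  1 + 4/7 = 11/7
  17 + 7/11 = 194/11
  19 + 11/194 = 3697/194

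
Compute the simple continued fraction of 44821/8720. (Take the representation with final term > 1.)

[5; 7, 7, 17, 3, 3]

44821 = 5×8720 + 1221
8720 = 7×1221 + 173
1221 = 7×173 + 10
173 = 17×10 + 3
10 = 3×3 + 1
3 = 3×1 + 0  (stop)
So 44821/8720 = [5; 7, 7, 17, 3, 3].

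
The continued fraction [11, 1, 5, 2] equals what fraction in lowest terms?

Using pₖ = aₖpₖ₋₁ + pₖ₋₂ and qₖ = aₖqₖ₋₁ + qₖ₋₂:
  k=0: a=11, p=11, q=1
  k=1: a=1, p=12, q=1
  k=2: a=5, p=71, q=6
  k=3: a=2, p=154, q=13

154/13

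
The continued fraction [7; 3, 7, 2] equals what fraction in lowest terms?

Fold from the inside: start with 2/1.
  7 + 1/2 = 15/2
  3 + 2/15 = 47/15
  7 + 15/47 = 344/47

344/47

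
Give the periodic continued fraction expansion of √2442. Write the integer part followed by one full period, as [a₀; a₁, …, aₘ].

[49; 2, 2, 2, 98]

a₀ = ⌊√2442⌋ = 49.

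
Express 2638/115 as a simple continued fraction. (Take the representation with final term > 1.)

2638 = 22·115 + 108
115 = 1·108 + 7
108 = 15·7 + 3
7 = 2·3 + 1
3 = 3·1 + 0  (stop)
So 2638/115 = [22; 1, 15, 2, 3].

[22; 1, 15, 2, 3]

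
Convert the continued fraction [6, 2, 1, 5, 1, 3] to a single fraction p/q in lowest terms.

489/77

Fold from the inside: start with 3/1.
  1 + 1/3 = 4/3
  5 + 3/4 = 23/4
  1 + 4/23 = 27/23
  2 + 23/27 = 77/27
  6 + 27/77 = 489/77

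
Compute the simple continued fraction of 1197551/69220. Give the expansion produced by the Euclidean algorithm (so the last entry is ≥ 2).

1197551 = 17·69220 + 20811
69220 = 3·20811 + 6787
20811 = 3·6787 + 450
6787 = 15·450 + 37
450 = 12·37 + 6
37 = 6·6 + 1
6 = 6·1 + 0  (stop)
So 1197551/69220 = [17; 3, 3, 15, 12, 6, 6].

[17; 3, 3, 15, 12, 6, 6]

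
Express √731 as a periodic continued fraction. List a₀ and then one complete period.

[27; 27, 54]

a₀ = ⌊√731⌋ = 27.
With m₀=0, d₀=1 and mₖ₊₁ = dₖaₖ − mₖ, dₖ₊₁ = (n − mₖ₊₁²)/dₖ, aₖ₊₁ = ⌊(a₀+mₖ₊₁)/dₖ₊₁⌋:
  k=1: m=27, d=2, a=27
  k=2: m=27, d=1, a=54
d=1 and a=2a₀=54 at k=2, so the next step gives (m, d) = (27, 2) again — its k=1 value — and the period has length 2.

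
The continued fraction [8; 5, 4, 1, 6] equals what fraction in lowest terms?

Fold from the inside: start with 6/1.
  1 + 1/6 = 7/6
  4 + 6/7 = 34/7
  5 + 7/34 = 177/34
  8 + 34/177 = 1450/177

1450/177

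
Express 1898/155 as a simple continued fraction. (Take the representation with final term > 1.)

1898 = 12·155 + 38
155 = 4·38 + 3
38 = 12·3 + 2
3 = 1·2 + 1
2 = 2·1 + 0  (stop)
So 1898/155 = [12; 4, 12, 1, 2].

[12; 4, 12, 1, 2]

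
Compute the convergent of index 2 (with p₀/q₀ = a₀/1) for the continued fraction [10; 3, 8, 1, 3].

Using pₖ = aₖpₖ₋₁ + pₖ₋₂, qₖ = aₖqₖ₋₁ + qₖ₋₂ (with p₋₁=1, p₋₂=0, q₋₁=0, q₋₂=1):
  k=0: a=10, p=10, q=1
  k=1: a=3, p=31, q=3
  k=2: a=8, p=258, q=25

258/25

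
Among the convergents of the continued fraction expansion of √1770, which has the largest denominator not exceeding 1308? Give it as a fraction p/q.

√1770 = [42; 14, 84, …] (period length 2).
Convergents:
  p_0/q_0 = 42/1
  p_1/q_1 = 589/14
  p_2/q_2 = 49518/1177
  p_3/q_3 = 693841/16492
q_2 = 1177 ≤ 1308 < 16492 = q_3, so the answer is 49518/1177.

49518/1177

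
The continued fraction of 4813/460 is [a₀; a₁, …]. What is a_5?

3

4813 = 10·460 + 213   →  a_0 = 10
460 = 2·213 + 34   →  a_1 = 2
213 = 6·34 + 9   →  a_2 = 6
34 = 3·9 + 7   →  a_3 = 3
9 = 1·7 + 2   →  a_4 = 1
7 = 3·2 + 1   →  a_5 = 3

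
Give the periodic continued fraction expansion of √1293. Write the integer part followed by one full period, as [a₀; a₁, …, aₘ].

[35; 1, 22, 1, 70]

a₀ = ⌊√1293⌋ = 35.
With m₀=0, d₀=1 and mₖ₊₁ = dₖaₖ − mₖ, dₖ₊₁ = (n − mₖ₊₁²)/dₖ, aₖ₊₁ = ⌊(a₀+mₖ₊₁)/dₖ₊₁⌋:
  k=1: m=35, d=68, a=1
  k=2: m=33, d=3, a=22
  k=3: m=33, d=68, a=1
  k=4: m=35, d=1, a=70
d=1 and a=2a₀=70 at k=4, so the next step gives (m, d) = (35, 68) again — its k=1 value — and the period has length 4.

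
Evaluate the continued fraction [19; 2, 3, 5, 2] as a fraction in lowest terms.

Using pₖ = aₖpₖ₋₁ + pₖ₋₂ and qₖ = aₖqₖ₋₁ + qₖ₋₂:
  k=0: a=19, p=19, q=1
  k=1: a=2, p=39, q=2
  k=2: a=3, p=136, q=7
  k=3: a=5, p=719, q=37
  k=4: a=2, p=1574, q=81

1574/81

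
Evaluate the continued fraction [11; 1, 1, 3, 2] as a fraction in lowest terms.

Using pₖ = aₖpₖ₋₁ + pₖ₋₂ and qₖ = aₖqₖ₋₁ + qₖ₋₂:
  k=0: a=11, p=11, q=1
  k=1: a=1, p=12, q=1
  k=2: a=1, p=23, q=2
  k=3: a=3, p=81, q=7
  k=4: a=2, p=185, q=16

185/16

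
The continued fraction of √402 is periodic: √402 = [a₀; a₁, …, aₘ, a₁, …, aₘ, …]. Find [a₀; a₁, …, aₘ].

a₀ = ⌊√402⌋ = 20.
With m₀=0, d₀=1 and mₖ₊₁ = dₖaₖ − mₖ, dₖ₊₁ = (n − mₖ₊₁²)/dₖ, aₖ₊₁ = ⌊(a₀+mₖ₊₁)/dₖ₊₁⌋:
  k=1: m=20, d=2, a=20
  k=2: m=20, d=1, a=40
d=1 and a=2a₀=40 at k=2, so the next step gives (m, d) = (20, 2) again — its k=1 value — and the period has length 2.

[20; 20, 40]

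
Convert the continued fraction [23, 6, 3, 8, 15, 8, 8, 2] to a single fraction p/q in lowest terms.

Fold from the inside: start with 2/1.
  8 + 1/2 = 17/2
  8 + 2/17 = 138/17
  15 + 17/138 = 2087/138
  8 + 138/2087 = 16834/2087
  3 + 2087/16834 = 52589/16834
  6 + 16834/52589 = 332368/52589
  23 + 52589/332368 = 7697053/332368

7697053/332368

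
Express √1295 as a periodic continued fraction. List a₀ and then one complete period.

[35; 1, 70]

a₀ = ⌊√1295⌋ = 35.
With m₀=0, d₀=1 and mₖ₊₁ = dₖaₖ − mₖ, dₖ₊₁ = (n − mₖ₊₁²)/dₖ, aₖ₊₁ = ⌊(a₀+mₖ₊₁)/dₖ₊₁⌋:
  k=1: m=35, d=70, a=1
  k=2: m=35, d=1, a=70
d=1 and a=2a₀=70 at k=2, so the next step gives (m, d) = (35, 70) again — its k=1 value — and the period has length 2.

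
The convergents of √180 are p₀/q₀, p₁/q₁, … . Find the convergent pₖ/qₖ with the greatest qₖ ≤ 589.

4253/317

√180 = [13; 2, 2, 2, 26, …] (period length 4).
Convergents:
  p_0/q_0 = 13/1
  p_1/q_1 = 27/2
  p_2/q_2 = 67/5
  p_3/q_3 = 161/12
  p_4/q_4 = 4253/317
  p_5/q_5 = 8667/646
q_4 = 317 ≤ 589 < 646 = q_5, so the answer is 4253/317.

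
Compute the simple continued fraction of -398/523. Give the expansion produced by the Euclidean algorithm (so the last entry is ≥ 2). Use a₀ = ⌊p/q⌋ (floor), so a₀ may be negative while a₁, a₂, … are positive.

[-1; 4, 5, 2, 3, 3]

-398 = -1·523 + 125
523 = 4·125 + 23
125 = 5·23 + 10
23 = 2·10 + 3
10 = 3·3 + 1
3 = 3·1 + 0  (stop)
So -398/523 = [-1; 4, 5, 2, 3, 3].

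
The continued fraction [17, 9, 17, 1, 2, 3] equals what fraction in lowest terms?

Using pₖ = aₖpₖ₋₁ + pₖ₋₂ and qₖ = aₖqₖ₋₁ + qₖ₋₂:
  k=0: a=17, p=17, q=1
  k=1: a=9, p=154, q=9
  k=2: a=17, p=2635, q=154
  k=3: a=1, p=2789, q=163
  k=4: a=2, p=8213, q=480
  k=5: a=3, p=27428, q=1603

27428/1603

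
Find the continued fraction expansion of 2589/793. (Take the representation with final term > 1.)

2589 = 3*793 + 210
793 = 3*210 + 163
210 = 1*163 + 47
163 = 3*47 + 22
47 = 2*22 + 3
22 = 7*3 + 1
3 = 3*1 + 0  (stop)
So 2589/793 = [3; 3, 1, 3, 2, 7, 3].

[3; 3, 1, 3, 2, 7, 3]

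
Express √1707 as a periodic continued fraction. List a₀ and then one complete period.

[41; 3, 6, 41, 6, 3, 82]

a₀ = ⌊√1707⌋ = 41.
With m₀=0, d₀=1 and mₖ₊₁ = dₖaₖ − mₖ, dₖ₊₁ = (n − mₖ₊₁²)/dₖ, aₖ₊₁ = ⌊(a₀+mₖ₊₁)/dₖ₊₁⌋:
  k=1: m=41, d=26, a=3
  k=2: m=37, d=13, a=6
  k=3: m=41, d=2, a=41
  k=4: m=41, d=13, a=6
  k=5: m=37, d=26, a=3
  k=6: m=41, d=1, a=82
d=1 and a=2a₀=82 at k=6, so the next step gives (m, d) = (41, 26) again — its k=1 value — and the period has length 6.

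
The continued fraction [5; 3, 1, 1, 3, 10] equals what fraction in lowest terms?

1357/257

Fold from the inside: start with 10/1.
  3 + 1/10 = 31/10
  1 + 10/31 = 41/31
  1 + 31/41 = 72/41
  3 + 41/72 = 257/72
  5 + 72/257 = 1357/257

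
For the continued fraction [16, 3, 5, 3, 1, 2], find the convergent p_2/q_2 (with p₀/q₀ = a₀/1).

261/16

Using pₖ = aₖpₖ₋₁ + pₖ₋₂, qₖ = aₖqₖ₋₁ + qₖ₋₂ (with p₋₁=1, p₋₂=0, q₋₁=0, q₋₂=1):
  k=0: a=16, p=16, q=1
  k=1: a=3, p=49, q=3
  k=2: a=5, p=261, q=16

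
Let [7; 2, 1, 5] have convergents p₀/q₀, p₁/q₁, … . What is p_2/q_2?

Using pₖ = aₖpₖ₋₁ + pₖ₋₂, qₖ = aₖqₖ₋₁ + qₖ₋₂ (with p₋₁=1, p₋₂=0, q₋₁=0, q₋₂=1):
  k=0: a=7, p=7, q=1
  k=1: a=2, p=15, q=2
  k=2: a=1, p=22, q=3

22/3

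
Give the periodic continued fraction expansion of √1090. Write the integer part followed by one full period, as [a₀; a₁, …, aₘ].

[33; 66]

a₀ = ⌊√1090⌋ = 33.
With m₀=0, d₀=1 and mₖ₊₁ = dₖaₖ − mₖ, dₖ₊₁ = (n − mₖ₊₁²)/dₖ, aₖ₊₁ = ⌊(a₀+mₖ₊₁)/dₖ₊₁⌋:
  k=1: m=33, d=1, a=66
d=1 and a=2a₀=66 at k=1, so the next step gives (m, d) = (33, 1) again — its k=1 value — and the period has length 1.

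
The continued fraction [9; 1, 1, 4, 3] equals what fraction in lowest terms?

Using pₖ = aₖpₖ₋₁ + pₖ₋₂ and qₖ = aₖqₖ₋₁ + qₖ₋₂:
  k=0: a=9, p=9, q=1
  k=1: a=1, p=10, q=1
  k=2: a=1, p=19, q=2
  k=3: a=4, p=86, q=9
  k=4: a=3, p=277, q=29

277/29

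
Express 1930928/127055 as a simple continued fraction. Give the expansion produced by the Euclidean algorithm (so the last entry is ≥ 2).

1930928 = 15×127055 + 25103
127055 = 5×25103 + 1540
25103 = 16×1540 + 463
1540 = 3×463 + 151
463 = 3×151 + 10
151 = 15×10 + 1
10 = 10×1 + 0  (stop)
So 1930928/127055 = [15; 5, 16, 3, 3, 15, 10].

[15; 5, 16, 3, 3, 15, 10]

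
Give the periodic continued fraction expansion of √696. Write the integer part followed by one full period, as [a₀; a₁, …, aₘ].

a₀ = ⌊√696⌋ = 26.
With m₀=0, d₀=1 and mₖ₊₁ = dₖaₖ − mₖ, dₖ₊₁ = (n − mₖ₊₁²)/dₖ, aₖ₊₁ = ⌊(a₀+mₖ₊₁)/dₖ₊₁⌋:
  k=1: m=26, d=20, a=2
  k=2: m=14, d=25, a=1
  k=3: m=11, d=23, a=1
  k=4: m=12, d=24, a=1
  k=5: m=12, d=23, a=1
  k=6: m=11, d=25, a=1
  k=7: m=14, d=20, a=2
  k=8: m=26, d=1, a=52
d=1 and a=2a₀=52 at k=8, so the next step gives (m, d) = (26, 20) again — its k=1 value — and the period has length 8.

[26; 2, 1, 1, 1, 1, 1, 2, 52]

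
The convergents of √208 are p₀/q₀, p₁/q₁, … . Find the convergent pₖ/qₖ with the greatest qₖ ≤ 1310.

18446/1279

√208 = [14; 2, 2, 1, 2, 2, 28, …] (period length 6).
Convergents:
  p_0/q_0 = 14/1
  p_1/q_1 = 29/2
  p_2/q_2 = 72/5
  p_3/q_3 = 101/7
  p_4/q_4 = 274/19
  p_5/q_5 = 649/45
  p_6/q_6 = 18446/1279
  p_7/q_7 = 37541/2603
q_6 = 1279 ≤ 1310 < 2603 = q_7, so the answer is 18446/1279.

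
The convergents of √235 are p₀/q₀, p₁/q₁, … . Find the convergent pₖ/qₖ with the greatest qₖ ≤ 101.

1395/91

√235 = [15; 3, 30, …] (period length 2).
Convergents:
  p_0/q_0 = 15/1
  p_1/q_1 = 46/3
  p_2/q_2 = 1395/91
  p_3/q_3 = 4231/276
q_2 = 91 ≤ 101 < 276 = q_3, so the answer is 1395/91.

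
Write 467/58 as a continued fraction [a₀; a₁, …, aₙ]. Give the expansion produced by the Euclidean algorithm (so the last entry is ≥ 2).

467 = 8×58 + 3
58 = 19×3 + 1
3 = 3×1 + 0  (stop)
So 467/58 = [8; 19, 3].

[8; 19, 3]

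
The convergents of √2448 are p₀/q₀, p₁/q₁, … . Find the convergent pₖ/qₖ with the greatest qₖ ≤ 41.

1039/21

√2448 = [49; 2, 10, 2, 98, …] (period length 4).
Convergents:
  p_0/q_0 = 49/1
  p_1/q_1 = 99/2
  p_2/q_2 = 1039/21
  p_3/q_3 = 2177/44
q_2 = 21 ≤ 41 < 44 = q_3, so the answer is 1039/21.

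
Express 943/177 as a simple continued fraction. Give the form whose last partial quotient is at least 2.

[5; 3, 19, 3]

943 = 5*177 + 58
177 = 3*58 + 3
58 = 19*3 + 1
3 = 3*1 + 0  (stop)
So 943/177 = [5; 3, 19, 3].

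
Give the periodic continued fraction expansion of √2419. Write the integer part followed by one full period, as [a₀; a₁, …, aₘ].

[49; 5, 2, 5, 98]

a₀ = ⌊√2419⌋ = 49.
With m₀=0, d₀=1 and mₖ₊₁ = dₖaₖ − mₖ, dₖ₊₁ = (n − mₖ₊₁²)/dₖ, aₖ₊₁ = ⌊(a₀+mₖ₊₁)/dₖ₊₁⌋:
  k=1: m=49, d=18, a=5
  k=2: m=41, d=41, a=2
  k=3: m=41, d=18, a=5
  k=4: m=49, d=1, a=98
d=1 and a=2a₀=98 at k=4, so the next step gives (m, d) = (49, 18) again — its k=1 value — and the period has length 4.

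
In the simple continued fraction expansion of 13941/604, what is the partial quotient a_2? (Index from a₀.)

3

13941 = 23·604 + 49   →  a_0 = 23
604 = 12·49 + 16   →  a_1 = 12
49 = 3·16 + 1   →  a_2 = 3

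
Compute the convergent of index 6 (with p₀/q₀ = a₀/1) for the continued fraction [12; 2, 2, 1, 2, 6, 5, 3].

7751/624

Using pₖ = aₖpₖ₋₁ + pₖ₋₂, qₖ = aₖqₖ₋₁ + qₖ₋₂ (with p₋₁=1, p₋₂=0, q₋₁=0, q₋₂=1):
  k=0: a=12, p=12, q=1
  k=1: a=2, p=25, q=2
  k=2: a=2, p=62, q=5
  k=3: a=1, p=87, q=7
  k=4: a=2, p=236, q=19
  k=5: a=6, p=1503, q=121
  k=6: a=5, p=7751, q=624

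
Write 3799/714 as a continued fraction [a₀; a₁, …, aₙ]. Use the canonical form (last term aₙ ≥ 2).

[5; 3, 8, 2, 13]

3799 = 5×714 + 229
714 = 3×229 + 27
229 = 8×27 + 13
27 = 2×13 + 1
13 = 13×1 + 0  (stop)
So 3799/714 = [5; 3, 8, 2, 13].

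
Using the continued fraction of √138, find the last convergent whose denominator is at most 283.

√138 = [11; 1, 2, 1, 22, …] (period length 4).
Convergents:
  p_0/q_0 = 11/1
  p_1/q_1 = 12/1
  p_2/q_2 = 35/3
  p_3/q_3 = 47/4
  p_4/q_4 = 1069/91
  p_5/q_5 = 1116/95
  p_6/q_6 = 3301/281
  p_7/q_7 = 4417/376
q_6 = 281 ≤ 283 < 376 = q_7, so the answer is 3301/281.

3301/281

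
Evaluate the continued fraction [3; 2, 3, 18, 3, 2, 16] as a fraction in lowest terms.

Fold from the inside: start with 16/1.
  2 + 1/16 = 33/16
  3 + 16/33 = 115/33
  18 + 33/115 = 2103/115
  3 + 115/2103 = 6424/2103
  2 + 2103/6424 = 14951/6424
  3 + 6424/14951 = 51277/14951

51277/14951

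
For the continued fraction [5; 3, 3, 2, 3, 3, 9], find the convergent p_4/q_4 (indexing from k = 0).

Using pₖ = aₖpₖ₋₁ + pₖ₋₂, qₖ = aₖqₖ₋₁ + qₖ₋₂ (with p₋₁=1, p₋₂=0, q₋₁=0, q₋₂=1):
  k=0: a=5, p=5, q=1
  k=1: a=3, p=16, q=3
  k=2: a=3, p=53, q=10
  k=3: a=2, p=122, q=23
  k=4: a=3, p=419, q=79

419/79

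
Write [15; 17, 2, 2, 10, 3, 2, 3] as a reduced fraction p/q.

336218/22329

Fold from the inside: start with 3/1.
  2 + 1/3 = 7/3
  3 + 3/7 = 24/7
  10 + 7/24 = 247/24
  2 + 24/247 = 518/247
  2 + 247/518 = 1283/518
  17 + 518/1283 = 22329/1283
  15 + 1283/22329 = 336218/22329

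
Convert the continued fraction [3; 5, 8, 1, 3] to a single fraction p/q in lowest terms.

572/179

Using pₖ = aₖpₖ₋₁ + pₖ₋₂ and qₖ = aₖqₖ₋₁ + qₖ₋₂:
  k=0: a=3, p=3, q=1
  k=1: a=5, p=16, q=5
  k=2: a=8, p=131, q=41
  k=3: a=1, p=147, q=46
  k=4: a=3, p=572, q=179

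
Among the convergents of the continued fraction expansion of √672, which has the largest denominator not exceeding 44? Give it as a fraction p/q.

√672 = [25; 1, 11, 1, 50, …] (period length 4).
Convergents:
  p_0/q_0 = 25/1
  p_1/q_1 = 26/1
  p_2/q_2 = 311/12
  p_3/q_3 = 337/13
  p_4/q_4 = 17161/662
q_3 = 13 ≤ 44 < 662 = q_4, so the answer is 337/13.

337/13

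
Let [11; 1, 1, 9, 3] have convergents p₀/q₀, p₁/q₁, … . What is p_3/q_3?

Using pₖ = aₖpₖ₋₁ + pₖ₋₂, qₖ = aₖqₖ₋₁ + qₖ₋₂ (with p₋₁=1, p₋₂=0, q₋₁=0, q₋₂=1):
  k=0: a=11, p=11, q=1
  k=1: a=1, p=12, q=1
  k=2: a=1, p=23, q=2
  k=3: a=9, p=219, q=19

219/19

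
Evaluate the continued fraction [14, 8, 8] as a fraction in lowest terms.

918/65

Fold from the inside: start with 8/1.
  8 + 1/8 = 65/8
  14 + 8/65 = 918/65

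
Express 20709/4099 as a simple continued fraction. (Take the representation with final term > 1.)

20709 = 5×4099 + 214
4099 = 19×214 + 33
214 = 6×33 + 16
33 = 2×16 + 1
16 = 16×1 + 0  (stop)
So 20709/4099 = [5; 19, 6, 2, 16].

[5; 19, 6, 2, 16]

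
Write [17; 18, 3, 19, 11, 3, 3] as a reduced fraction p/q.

Fold from the inside: start with 3/1.
  3 + 1/3 = 10/3
  11 + 3/10 = 113/10
  19 + 10/113 = 2157/113
  3 + 113/2157 = 6584/2157
  18 + 2157/6584 = 120669/6584
  17 + 6584/120669 = 2057957/120669

2057957/120669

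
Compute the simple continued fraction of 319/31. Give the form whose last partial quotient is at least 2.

319 = 10×31 + 9
31 = 3×9 + 4
9 = 2×4 + 1
4 = 4×1 + 0  (stop)
So 319/31 = [10; 3, 2, 4].

[10; 3, 2, 4]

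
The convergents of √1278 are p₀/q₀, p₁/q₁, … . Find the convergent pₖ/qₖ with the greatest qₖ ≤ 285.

10117/283

√1278 = [35; 1, 2, 1, 70, …] (period length 4).
Convergents:
  p_0/q_0 = 35/1
  p_1/q_1 = 36/1
  p_2/q_2 = 107/3
  p_3/q_3 = 143/4
  p_4/q_4 = 10117/283
  p_5/q_5 = 10260/287
q_4 = 283 ≤ 285 < 287 = q_5, so the answer is 10117/283.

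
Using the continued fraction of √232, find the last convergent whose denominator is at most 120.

1447/95

√232 = [15; 4, 3, 7, 3, 4, 30, …] (period length 6).
Convergents:
  p_0/q_0 = 15/1
  p_1/q_1 = 61/4
  p_2/q_2 = 198/13
  p_3/q_3 = 1447/95
  p_4/q_4 = 4539/298
q_3 = 95 ≤ 120 < 298 = q_4, so the answer is 1447/95.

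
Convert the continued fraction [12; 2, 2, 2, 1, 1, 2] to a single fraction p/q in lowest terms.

931/75

Using pₖ = aₖpₖ₋₁ + pₖ₋₂ and qₖ = aₖqₖ₋₁ + qₖ₋₂:
  k=0: a=12, p=12, q=1
  k=1: a=2, p=25, q=2
  k=2: a=2, p=62, q=5
  k=3: a=2, p=149, q=12
  k=4: a=1, p=211, q=17
  k=5: a=1, p=360, q=29
  k=6: a=2, p=931, q=75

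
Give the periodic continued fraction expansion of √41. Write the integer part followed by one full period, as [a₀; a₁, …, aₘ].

a₀ = ⌊√41⌋ = 6.
With m₀=0, d₀=1 and mₖ₊₁ = dₖaₖ − mₖ, dₖ₊₁ = (n − mₖ₊₁²)/dₖ, aₖ₊₁ = ⌊(a₀+mₖ₊₁)/dₖ₊₁⌋:
  k=1: m=6, d=5, a=2
  k=2: m=4, d=5, a=2
  k=3: m=6, d=1, a=12
d=1 and a=2a₀=12 at k=3, so the next step gives (m, d) = (6, 5) again — its k=1 value — and the period has length 3.

[6; 2, 2, 12]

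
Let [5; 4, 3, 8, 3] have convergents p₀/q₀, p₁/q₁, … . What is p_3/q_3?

Using pₖ = aₖpₖ₋₁ + pₖ₋₂, qₖ = aₖqₖ₋₁ + qₖ₋₂ (with p₋₁=1, p₋₂=0, q₋₁=0, q₋₂=1):
  k=0: a=5, p=5, q=1
  k=1: a=4, p=21, q=4
  k=2: a=3, p=68, q=13
  k=3: a=8, p=565, q=108

565/108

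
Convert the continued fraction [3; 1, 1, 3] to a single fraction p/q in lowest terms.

25/7

Fold from the inside: start with 3/1.
  1 + 1/3 = 4/3
  1 + 3/4 = 7/4
  3 + 4/7 = 25/7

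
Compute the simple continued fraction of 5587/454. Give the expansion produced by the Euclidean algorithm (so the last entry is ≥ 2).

[12; 3, 3, 1, 3, 9]

5587 = 12×454 + 139
454 = 3×139 + 37
139 = 3×37 + 28
37 = 1×28 + 9
28 = 3×9 + 1
9 = 9×1 + 0  (stop)
So 5587/454 = [12; 3, 3, 1, 3, 9].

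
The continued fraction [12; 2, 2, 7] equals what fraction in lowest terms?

459/37

Using pₖ = aₖpₖ₋₁ + pₖ₋₂ and qₖ = aₖqₖ₋₁ + qₖ₋₂:
  k=0: a=12, p=12, q=1
  k=1: a=2, p=25, q=2
  k=2: a=2, p=62, q=5
  k=3: a=7, p=459, q=37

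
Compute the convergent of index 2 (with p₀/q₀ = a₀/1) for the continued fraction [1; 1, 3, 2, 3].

7/4

Using pₖ = aₖpₖ₋₁ + pₖ₋₂, qₖ = aₖqₖ₋₁ + qₖ₋₂ (with p₋₁=1, p₋₂=0, q₋₁=0, q₋₂=1):
  k=0: a=1, p=1, q=1
  k=1: a=1, p=2, q=1
  k=2: a=3, p=7, q=4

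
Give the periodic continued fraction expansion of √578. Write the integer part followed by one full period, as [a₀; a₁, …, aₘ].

[24; 24, 48]

a₀ = ⌊√578⌋ = 24.
With m₀=0, d₀=1 and mₖ₊₁ = dₖaₖ − mₖ, dₖ₊₁ = (n − mₖ₊₁²)/dₖ, aₖ₊₁ = ⌊(a₀+mₖ₊₁)/dₖ₊₁⌋:
  k=1: m=24, d=2, a=24
  k=2: m=24, d=1, a=48
d=1 and a=2a₀=48 at k=2, so the next step gives (m, d) = (24, 2) again — its k=1 value — and the period has length 2.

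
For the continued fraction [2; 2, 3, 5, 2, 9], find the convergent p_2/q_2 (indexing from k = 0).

Using pₖ = aₖpₖ₋₁ + pₖ₋₂, qₖ = aₖqₖ₋₁ + qₖ₋₂ (with p₋₁=1, p₋₂=0, q₋₁=0, q₋₂=1):
  k=0: a=2, p=2, q=1
  k=1: a=2, p=5, q=2
  k=2: a=3, p=17, q=7

17/7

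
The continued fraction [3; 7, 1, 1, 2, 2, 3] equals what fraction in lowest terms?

974/311

Fold from the inside: start with 3/1.
  2 + 1/3 = 7/3
  2 + 3/7 = 17/7
  1 + 7/17 = 24/17
  1 + 17/24 = 41/24
  7 + 24/41 = 311/41
  3 + 41/311 = 974/311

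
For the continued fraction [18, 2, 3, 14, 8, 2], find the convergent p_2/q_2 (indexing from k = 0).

Using pₖ = aₖpₖ₋₁ + pₖ₋₂, qₖ = aₖqₖ₋₁ + qₖ₋₂ (with p₋₁=1, p₋₂=0, q₋₁=0, q₋₂=1):
  k=0: a=18, p=18, q=1
  k=1: a=2, p=37, q=2
  k=2: a=3, p=129, q=7

129/7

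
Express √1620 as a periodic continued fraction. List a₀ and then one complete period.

[40; 4, 80]

a₀ = ⌊√1620⌋ = 40.
With m₀=0, d₀=1 and mₖ₊₁ = dₖaₖ − mₖ, dₖ₊₁ = (n − mₖ₊₁²)/dₖ, aₖ₊₁ = ⌊(a₀+mₖ₊₁)/dₖ₊₁⌋:
  k=1: m=40, d=20, a=4
  k=2: m=40, d=1, a=80
d=1 and a=2a₀=80 at k=2, so the next step gives (m, d) = (40, 20) again — its k=1 value — and the period has length 2.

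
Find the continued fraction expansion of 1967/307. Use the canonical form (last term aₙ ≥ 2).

[6; 2, 2, 5, 5, 2]

1967 = 6·307 + 125
307 = 2·125 + 57
125 = 2·57 + 11
57 = 5·11 + 2
11 = 5·2 + 1
2 = 2·1 + 0  (stop)
So 1967/307 = [6; 2, 2, 5, 5, 2].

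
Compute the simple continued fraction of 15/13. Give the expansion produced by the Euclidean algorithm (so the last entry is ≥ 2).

[1; 6, 2]

15 = 1*13 + 2
13 = 6*2 + 1
2 = 2*1 + 0  (stop)
So 15/13 = [1; 6, 2].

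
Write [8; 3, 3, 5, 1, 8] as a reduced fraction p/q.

4624/557

Fold from the inside: start with 8/1.
  1 + 1/8 = 9/8
  5 + 8/9 = 53/9
  3 + 9/53 = 168/53
  3 + 53/168 = 557/168
  8 + 168/557 = 4624/557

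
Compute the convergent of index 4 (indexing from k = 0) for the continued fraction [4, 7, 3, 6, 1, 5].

666/161

Using pₖ = aₖpₖ₋₁ + pₖ₋₂, qₖ = aₖqₖ₋₁ + qₖ₋₂ (with p₋₁=1, p₋₂=0, q₋₁=0, q₋₂=1):
  k=0: a=4, p=4, q=1
  k=1: a=7, p=29, q=7
  k=2: a=3, p=91, q=22
  k=3: a=6, p=575, q=139
  k=4: a=1, p=666, q=161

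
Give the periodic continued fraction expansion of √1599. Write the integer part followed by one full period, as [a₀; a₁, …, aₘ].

[39; 1, 78]

a₀ = ⌊√1599⌋ = 39.
With m₀=0, d₀=1 and mₖ₊₁ = dₖaₖ − mₖ, dₖ₊₁ = (n − mₖ₊₁²)/dₖ, aₖ₊₁ = ⌊(a₀+mₖ₊₁)/dₖ₊₁⌋:
  k=1: m=39, d=78, a=1
  k=2: m=39, d=1, a=78
d=1 and a=2a₀=78 at k=2, so the next step gives (m, d) = (39, 78) again — its k=1 value — and the period has length 2.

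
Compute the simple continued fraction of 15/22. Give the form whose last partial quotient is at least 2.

[0; 1, 2, 7]

15 = 0*22 + 15
22 = 1*15 + 7
15 = 2*7 + 1
7 = 7*1 + 0  (stop)
So 15/22 = [0; 1, 2, 7].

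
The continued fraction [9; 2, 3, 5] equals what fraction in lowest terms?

349/37

Fold from the inside: start with 5/1.
  3 + 1/5 = 16/5
  2 + 5/16 = 37/16
  9 + 16/37 = 349/37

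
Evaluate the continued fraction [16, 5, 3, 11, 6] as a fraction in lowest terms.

17839/1102

Using pₖ = aₖpₖ₋₁ + pₖ₋₂ and qₖ = aₖqₖ₋₁ + qₖ₋₂:
  k=0: a=16, p=16, q=1
  k=1: a=5, p=81, q=5
  k=2: a=3, p=259, q=16
  k=3: a=11, p=2930, q=181
  k=4: a=6, p=17839, q=1102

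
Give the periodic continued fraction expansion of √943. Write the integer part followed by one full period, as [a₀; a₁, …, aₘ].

a₀ = ⌊√943⌋ = 30.

[30; 1, 2, 2, 2, 1, 60]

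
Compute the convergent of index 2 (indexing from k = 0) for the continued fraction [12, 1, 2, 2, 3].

Using pₖ = aₖpₖ₋₁ + pₖ₋₂, qₖ = aₖqₖ₋₁ + qₖ₋₂ (with p₋₁=1, p₋₂=0, q₋₁=0, q₋₂=1):
  k=0: a=12, p=12, q=1
  k=1: a=1, p=13, q=1
  k=2: a=2, p=38, q=3

38/3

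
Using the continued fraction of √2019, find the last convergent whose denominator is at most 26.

674/15

√2019 = [44; 1, 13, 1, 88, …] (period length 4).
Convergents:
  p_0/q_0 = 44/1
  p_1/q_1 = 45/1
  p_2/q_2 = 629/14
  p_3/q_3 = 674/15
  p_4/q_4 = 59941/1334
q_3 = 15 ≤ 26 < 1334 = q_4, so the answer is 674/15.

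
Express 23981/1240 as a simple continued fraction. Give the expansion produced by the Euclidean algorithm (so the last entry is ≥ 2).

[19; 2, 1, 17, 3, 3, 2]

23981 = 19*1240 + 421
1240 = 2*421 + 398
421 = 1*398 + 23
398 = 17*23 + 7
23 = 3*7 + 2
7 = 3*2 + 1
2 = 2*1 + 0  (stop)
So 23981/1240 = [19; 2, 1, 17, 3, 3, 2].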